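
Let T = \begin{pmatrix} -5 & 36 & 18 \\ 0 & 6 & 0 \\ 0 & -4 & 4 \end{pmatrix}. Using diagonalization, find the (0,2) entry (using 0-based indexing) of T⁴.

Characteristic polynomial: μ^3 - 5μ^2 - 26μ + 120 = (μ - 6)(μ - 4)(μ + 5), so the eigenvalues are -5, 4, 6.
μ=-5: eigenvector (1, 0, 0).
μ=6: eigenvector (0, 1, -2).
μ=4: eigenvector (2, 0, 1).
P = [[1, 0, 2], [0, 1, 0], [0, -2, 1]], D = diag(-5, 6, 4), P⁻¹ = [[1, -4, -2], [0, 1, 0], [0, 2, 1]].
T⁴ = P·diag(625, 1296, 256)·P⁻¹ = [[625, -1476, -738], [0, 1296, 0], [0, -2080, 256]].
The requested entry is -738.

-738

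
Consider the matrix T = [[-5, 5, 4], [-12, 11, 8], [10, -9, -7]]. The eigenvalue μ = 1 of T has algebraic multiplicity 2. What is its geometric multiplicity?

1

T − 1I = [[-6, 5, 4], [-12, 10, 8], [10, -9, -8]].
This matrix has rank 2, so its null space has dimension 3 − 2 = 1.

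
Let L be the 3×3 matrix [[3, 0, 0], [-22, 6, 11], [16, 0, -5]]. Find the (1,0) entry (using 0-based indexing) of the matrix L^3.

Characteristic polynomial: t^3 - 4t^2 - 27t + 90 = (t - 6)(t - 3)(t + 5), so the eigenvalues are -5, 3, 6.
t=3: eigenvector (1, 0, 2).
t=6: eigenvector (0, 1, 0).
t=-5: eigenvector (0, -1, 1).
P = [[1, 0, 0], [0, 1, -1], [2, 0, 1]], D = diag(3, 6, -5), P⁻¹ = [[1, 0, 0], [-2, 1, 1], [-2, 0, 1]].
L³ = P·diag(27, 216, -125)·P⁻¹ = [[27, 0, 0], [-682, 216, 341], [304, 0, -125]].
The requested entry is -682.

-682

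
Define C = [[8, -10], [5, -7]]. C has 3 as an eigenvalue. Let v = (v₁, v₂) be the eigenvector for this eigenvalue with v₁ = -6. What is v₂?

C − 3I = [[5, -10], [5, -10]].
Solving (C − 3I)v = 0 gives the eigenspace spanned by (-6, -3).
With v₁ = -6, v = (-6, -3), so v₂ = -3.

-3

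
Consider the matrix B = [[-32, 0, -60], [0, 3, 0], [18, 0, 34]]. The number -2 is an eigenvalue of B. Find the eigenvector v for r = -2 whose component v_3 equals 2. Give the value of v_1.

-4

B + 2I = [[-30, 0, -60], [0, 5, 0], [18, 0, 36]].
Solving (B + 2I)v = 0 gives the eigenspace spanned by (-4, 0, 2).
With v_3 = 2, v = (-4, 0, 2), so v_1 = -4.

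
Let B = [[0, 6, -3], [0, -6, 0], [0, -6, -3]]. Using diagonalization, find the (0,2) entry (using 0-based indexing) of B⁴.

81

Characteristic polynomial: r^3 + 9r^2 + 18r = r(r + 3)(r + 6), so the eigenvalues are -6, -3, 0.
r=-6: eigenvector (0, 1, 2).
r=0: eigenvector (1, 0, 0).
r=-3: eigenvector (1, 0, 1).
P = [[0, 1, 1], [1, 0, 0], [2, 0, 1]], D = diag(-6, 0, -3), P⁻¹ = [[0, 1, 0], [1, 2, -1], [0, -2, 1]].
B⁴ = P·diag(1296, 0, 81)·P⁻¹ = [[0, -162, 81], [0, 1296, 0], [0, 2430, 81]].
The requested entry is 81.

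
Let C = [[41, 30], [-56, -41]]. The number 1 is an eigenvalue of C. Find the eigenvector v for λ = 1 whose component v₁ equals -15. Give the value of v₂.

C − 1I = [[40, 30], [-56, -42]].
Solving (C − 1I)v = 0 gives the eigenspace spanned by (-15, 20).
With v₁ = -15, v = (-15, 20), so v₂ = 20.

20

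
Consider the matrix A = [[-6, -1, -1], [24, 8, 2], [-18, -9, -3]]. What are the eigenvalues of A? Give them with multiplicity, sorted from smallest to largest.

Characteristic polynomial: p(t) = t^3 + t^2 - 30t - 72 = (t - 6)(t + 3)(t + 4).
Roots (with multiplicity): -4, -3, 6.

-4, -3, 6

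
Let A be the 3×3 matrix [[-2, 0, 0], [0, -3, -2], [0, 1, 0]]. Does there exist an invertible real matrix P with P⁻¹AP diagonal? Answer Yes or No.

Yes

Characteristic polynomial: p(λ) = λ^3 + 5λ^2 + 8λ + 4 = (λ + 1)(λ + 2)^2.
λ = -2 has algebraic multiplicity 2; rank(A + 2I) = 1, so geometric multiplicity = 2.
Every eigenvalue has geometric = algebraic multiplicity, so A is diagonalizable.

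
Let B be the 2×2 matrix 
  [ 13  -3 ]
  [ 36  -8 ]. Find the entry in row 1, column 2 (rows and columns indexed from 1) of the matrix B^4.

-255

Characteristic polynomial: r^2 - 5r + 4 = (r - 4)(r - 1), so the eigenvalues are 1, 4.
r=4: eigenvector (1, 3).
r=1: eigenvector (1, 4).
P = [[1, 1], [3, 4]], D = diag(4, 1), P⁻¹ = [[4, -1], [-3, 1]].
B⁴ = P·diag(256, 1)·P⁻¹ = [[1021, -255], [3060, -764]].
The requested entry is -255.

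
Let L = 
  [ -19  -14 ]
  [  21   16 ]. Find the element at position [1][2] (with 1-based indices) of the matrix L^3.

Characteristic polynomial: t^2 + 3t - 10 = (t - 2)(t + 5), so the eigenvalues are -5, 2.
t=2: eigenvector (2, -3).
t=-5: eigenvector (1, -1).
P = [[2, 1], [-3, -1]], D = diag(2, -5), P⁻¹ = [[-1, -1], [3, 2]].
L³ = P·diag(8, -125)·P⁻¹ = [[-391, -266], [399, 274]].
The requested entry is -266.

-266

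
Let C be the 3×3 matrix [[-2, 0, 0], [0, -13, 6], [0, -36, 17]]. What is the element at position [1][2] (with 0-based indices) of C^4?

624

Characteristic polynomial: λ^3 - 2λ^2 - 13λ - 10 = (λ - 5)(λ + 1)(λ + 2), so the eigenvalues are -2, -1, 5.
λ=-1: eigenvector (0, 1, 2).
λ=-2: eigenvector (1, 0, 0).
λ=5: eigenvector (0, 1, 3).
P = [[0, 1, 0], [1, 0, 1], [2, 0, 3]], D = diag(-1, -2, 5), P⁻¹ = [[0, 3, -1], [1, 0, 0], [0, -2, 1]].
C⁴ = P·diag(1, 16, 625)·P⁻¹ = [[16, 0, 0], [0, -1247, 624], [0, -3744, 1873]].
The requested entry is 624.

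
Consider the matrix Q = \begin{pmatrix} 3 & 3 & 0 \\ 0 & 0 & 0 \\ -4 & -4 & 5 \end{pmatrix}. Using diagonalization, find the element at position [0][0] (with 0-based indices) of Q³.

Characteristic polynomial: t^3 - 8t^2 + 15t = t(t - 5)(t - 3), so the eigenvalues are 0, 3, 5.
t=5: eigenvector (0, 0, 1).
t=0: eigenvector (-1, 1, 0).
t=3: eigenvector (1, 0, 2).
P = [[0, -1, 1], [0, 1, 0], [1, 0, 2]], D = diag(5, 0, 3), P⁻¹ = [[-2, -2, 1], [0, 1, 0], [1, 1, 0]].
Q³ = P·diag(125, 0, 27)·P⁻¹ = [[27, 27, 0], [0, 0, 0], [-196, -196, 125]].
The requested entry is 27.

27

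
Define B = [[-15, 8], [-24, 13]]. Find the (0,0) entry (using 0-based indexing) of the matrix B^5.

-975

Characteristic polynomial: r^2 + 2r - 3 = (r - 1)(r + 3), so the eigenvalues are -3, 1.
r=-3: eigenvector (-2, -3).
r=1: eigenvector (1, 2).
P = [[-2, 1], [-3, 2]], D = diag(-3, 1), P⁻¹ = [[-2, 1], [-3, 2]].
B⁵ = P·diag(-243, 1)·P⁻¹ = [[-975, 488], [-1464, 733]].
The requested entry is -975.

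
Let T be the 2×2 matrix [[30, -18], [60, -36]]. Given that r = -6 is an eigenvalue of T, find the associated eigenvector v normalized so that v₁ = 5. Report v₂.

T + 6I = [[36, -18], [60, -30]].
Solving (T + 6I)v = 0 gives the eigenspace spanned by (5, 10).
With v₁ = 5, v = (5, 10), so v₂ = 10.

10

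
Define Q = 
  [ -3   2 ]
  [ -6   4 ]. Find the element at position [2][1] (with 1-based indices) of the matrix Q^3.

Characteristic polynomial: μ^2 - μ = μ(μ - 1), so the eigenvalues are 0, 1.
μ=0: eigenvector (-2, -3).
μ=1: eigenvector (1, 2).
P = [[-2, 1], [-3, 2]], D = diag(0, 1), P⁻¹ = [[-2, 1], [-3, 2]].
Q³ = P·diag(0, 1)·P⁻¹ = [[-3, 2], [-6, 4]].
The requested entry is -6.

-6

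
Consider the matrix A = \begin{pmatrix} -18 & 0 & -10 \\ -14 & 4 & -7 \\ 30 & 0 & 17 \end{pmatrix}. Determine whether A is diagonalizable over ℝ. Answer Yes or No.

Yes

Characteristic polynomial: p(s) = s^3 - 3s^2 - 10s + 24 = (s - 4)(s - 2)(s + 3).
All 3 eigenvalues are distinct, so A is diagonalizable.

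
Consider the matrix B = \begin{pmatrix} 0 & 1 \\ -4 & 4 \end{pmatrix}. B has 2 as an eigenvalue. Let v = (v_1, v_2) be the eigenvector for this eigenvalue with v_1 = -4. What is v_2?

-8

B − 2I = [[-2, 1], [-4, 2]].
Solving (B − 2I)v = 0 gives the eigenspace spanned by (-4, -8).
With v_1 = -4, v = (-4, -8), so v_2 = -8.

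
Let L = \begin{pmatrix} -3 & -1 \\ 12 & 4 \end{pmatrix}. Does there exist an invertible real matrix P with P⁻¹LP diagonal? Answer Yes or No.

Yes

Characteristic polynomial: p(s) = s^2 - s = s(s - 1).
All 2 eigenvalues are distinct, so L is diagonalizable.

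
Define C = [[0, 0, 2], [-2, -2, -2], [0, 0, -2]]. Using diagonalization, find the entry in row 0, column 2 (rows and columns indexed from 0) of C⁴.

-16

Characteristic polynomial: λ^3 + 4λ^2 + 4λ = λ(λ + 2)^2, so the eigenvalues are -2, -2, 0.
λ=-2: eigenvector (1, -1, -1).
λ=-2: eigenvector (0, 1, 0).
λ=0: eigenvector (1, -1, 0).
P = [[1, 0, 1], [-1, 1, -1], [-1, 0, 0]], D = diag(-2, -2, 0), P⁻¹ = [[0, 0, -1], [1, 1, 0], [1, 0, 1]].
C⁴ = P·diag(16, 16, 0)·P⁻¹ = [[0, 0, -16], [16, 16, 16], [0, 0, 16]].
The requested entry is -16.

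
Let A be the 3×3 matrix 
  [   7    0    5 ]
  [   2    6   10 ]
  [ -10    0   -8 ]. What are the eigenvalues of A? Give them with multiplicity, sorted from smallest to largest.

-3, 2, 6

Characteristic polynomial: p(μ) = μ^3 - 5μ^2 - 12μ + 36 = (μ - 6)(μ - 2)(μ + 3).
Roots (with multiplicity): -3, 2, 6.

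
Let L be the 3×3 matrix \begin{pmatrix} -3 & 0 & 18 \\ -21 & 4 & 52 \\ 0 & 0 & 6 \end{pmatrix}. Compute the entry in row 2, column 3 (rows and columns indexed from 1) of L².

142

Characteristic polynomial: s^3 - 7s^2 - 6s + 72 = (s - 6)(s - 4)(s + 3), so the eigenvalues are -3, 4, 6.
s=-3: eigenvector (1, 3, 0).
s=4: eigenvector (0, 1, 0).
s=6: eigenvector (2, 5, 1).
P = [[1, 0, 2], [3, 1, 5], [0, 0, 1]], D = diag(-3, 4, 6), P⁻¹ = [[1, 0, -2], [-3, 1, 1], [0, 0, 1]].
L² = P·diag(9, 16, 36)·P⁻¹ = [[9, 0, 54], [-21, 16, 142], [0, 0, 36]].
The requested entry is 142.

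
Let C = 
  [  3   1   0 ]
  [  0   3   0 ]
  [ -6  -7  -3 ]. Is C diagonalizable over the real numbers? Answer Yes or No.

Characteristic polynomial: p(t) = t^3 - 3t^2 - 9t + 27 = (t - 3)^2(t + 3).
t = 3 has algebraic multiplicity 2; rank(C − 3I) = 2, so geometric multiplicity = 1.
Geometric multiplicity < algebraic multiplicity, so C is not diagonalizable.

No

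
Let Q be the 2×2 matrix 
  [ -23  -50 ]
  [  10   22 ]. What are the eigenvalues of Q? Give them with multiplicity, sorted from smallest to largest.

Characteristic polynomial: p(t) = t^2 + t - 6 = (t - 2)(t + 3).
Roots (with multiplicity): -3, 2.

-3, 2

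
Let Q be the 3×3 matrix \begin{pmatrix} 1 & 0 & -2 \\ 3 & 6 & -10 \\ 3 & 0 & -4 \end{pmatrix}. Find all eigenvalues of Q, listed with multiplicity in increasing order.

Characteristic polynomial: p(s) = s^3 - 3s^2 - 16s - 12 = (s - 6)(s + 1)(s + 2).
Roots (with multiplicity): -2, -1, 6.

-2, -1, 6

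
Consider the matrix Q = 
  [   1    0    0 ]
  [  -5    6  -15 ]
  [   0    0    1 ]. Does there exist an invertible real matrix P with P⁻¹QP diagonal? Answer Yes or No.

Yes

Characteristic polynomial: p(r) = r^3 - 8r^2 + 13r - 6 = (r - 6)(r - 1)^2.
r = 1 has algebraic multiplicity 2; rank(Q − 1I) = 1, so geometric multiplicity = 2.
Every eigenvalue has geometric = algebraic multiplicity, so Q is diagonalizable.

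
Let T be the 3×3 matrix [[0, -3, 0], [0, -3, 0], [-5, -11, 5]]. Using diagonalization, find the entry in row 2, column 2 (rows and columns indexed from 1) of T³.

-27

Characteristic polynomial: s^3 - 2s^2 - 15s = s(s - 5)(s + 3), so the eigenvalues are -3, 0, 5.
s=0: eigenvector (1, 0, 1).
s=-3: eigenvector (1, 1, 2).
s=5: eigenvector (0, 0, 1).
P = [[1, 1, 0], [0, 1, 0], [1, 2, 1]], D = diag(0, -3, 5), P⁻¹ = [[1, -1, 0], [0, 1, 0], [-1, -1, 1]].
T³ = P·diag(0, -27, 125)·P⁻¹ = [[0, -27, 0], [0, -27, 0], [-125, -179, 125]].
The requested entry is -27.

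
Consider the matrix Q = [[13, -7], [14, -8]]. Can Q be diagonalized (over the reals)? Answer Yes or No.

Yes

Characteristic polynomial: p(t) = t^2 - 5t - 6 = (t - 6)(t + 1).
All 2 eigenvalues are distinct, so Q is diagonalizable.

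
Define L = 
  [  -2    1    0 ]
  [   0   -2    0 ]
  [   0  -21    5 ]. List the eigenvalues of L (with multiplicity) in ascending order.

Characteristic polynomial: p(λ) = λ^3 - λ^2 - 16λ - 20 = (λ - 5)(λ + 2)^2.
Roots (with multiplicity): -2, -2, 5.

-2, -2, 5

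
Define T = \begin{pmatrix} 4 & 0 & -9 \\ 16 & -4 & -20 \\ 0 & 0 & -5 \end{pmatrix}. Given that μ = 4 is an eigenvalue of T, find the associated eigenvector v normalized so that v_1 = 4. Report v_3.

0

T − 4I = [[0, 0, -9], [16, -8, -20], [0, 0, -9]].
Solving (T − 4I)v = 0 gives the eigenspace spanned by (4, 8, 0).
With v_1 = 4, v = (4, 8, 0), so v_3 = 0.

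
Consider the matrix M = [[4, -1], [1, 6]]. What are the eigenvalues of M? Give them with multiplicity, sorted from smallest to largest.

5, 5

Characteristic polynomial: p(r) = r^2 - 10r + 25 = (r - 5)^2.
Roots (with multiplicity): 5, 5.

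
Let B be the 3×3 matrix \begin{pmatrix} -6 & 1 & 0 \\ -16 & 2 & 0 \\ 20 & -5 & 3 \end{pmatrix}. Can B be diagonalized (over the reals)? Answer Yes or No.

Characteristic polynomial: p(s) = s^3 + s^2 - 8s - 12 = (s - 3)(s + 2)^2.
s = -2 has algebraic multiplicity 2; rank(B + 2I) = 2, so geometric multiplicity = 1.
Geometric multiplicity < algebraic multiplicity, so B is not diagonalizable.

No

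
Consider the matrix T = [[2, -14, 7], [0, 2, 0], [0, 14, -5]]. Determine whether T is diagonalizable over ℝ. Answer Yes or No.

Yes

Characteristic polynomial: p(μ) = μ^3 + μ^2 - 16μ + 20 = (μ - 2)^2(μ + 5).
μ = 2 has algebraic multiplicity 2; rank(T − 2I) = 1, so geometric multiplicity = 2.
Every eigenvalue has geometric = algebraic multiplicity, so T is diagonalizable.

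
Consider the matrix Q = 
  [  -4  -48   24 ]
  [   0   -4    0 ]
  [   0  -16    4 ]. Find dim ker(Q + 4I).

2

Q + 4I = [[0, -48, 24], [0, 0, 0], [0, -16, 8]].
This matrix has rank 1, so its null space has dimension 3 − 1 = 2.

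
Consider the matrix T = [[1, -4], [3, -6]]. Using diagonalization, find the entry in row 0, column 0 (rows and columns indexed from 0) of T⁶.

-1931

Characteristic polynomial: s^2 + 5s + 6 = (s + 2)(s + 3), so the eigenvalues are -3, -2.
s=-3: eigenvector (1, 1).
s=-2: eigenvector (-4, -3).
P = [[1, -4], [1, -3]], D = diag(-3, -2), P⁻¹ = [[-3, 4], [-1, 1]].
T⁶ = P·diag(729, 64)·P⁻¹ = [[-1931, 2660], [-1995, 2724]].
The requested entry is -1931.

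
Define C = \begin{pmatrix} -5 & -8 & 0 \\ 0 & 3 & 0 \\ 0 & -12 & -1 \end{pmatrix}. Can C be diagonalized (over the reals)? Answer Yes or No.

Yes

Characteristic polynomial: p(μ) = μ^3 + 3μ^2 - 13μ - 15 = (μ - 3)(μ + 1)(μ + 5).
All 3 eigenvalues are distinct, so C is diagonalizable.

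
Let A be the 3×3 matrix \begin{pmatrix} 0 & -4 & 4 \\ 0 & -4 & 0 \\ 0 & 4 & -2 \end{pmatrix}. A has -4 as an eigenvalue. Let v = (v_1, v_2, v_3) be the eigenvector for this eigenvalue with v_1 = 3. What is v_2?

1

A + 4I = [[4, -4, 4], [0, 0, 0], [0, 4, 2]].
Solving (A + 4I)v = 0 gives the eigenspace spanned by (3, 1, -2).
With v_1 = 3, v = (3, 1, -2), so v_2 = 1.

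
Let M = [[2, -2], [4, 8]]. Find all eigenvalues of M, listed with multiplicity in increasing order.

4, 6

Characteristic polynomial: p(μ) = μ^2 - 10μ + 24 = (μ - 6)(μ - 4).
Roots (with multiplicity): 4, 6.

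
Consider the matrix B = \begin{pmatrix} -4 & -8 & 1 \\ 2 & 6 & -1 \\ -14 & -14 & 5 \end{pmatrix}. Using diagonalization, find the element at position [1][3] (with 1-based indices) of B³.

61

Characteristic polynomial: μ^3 - 7μ^2 + 2μ + 40 = (μ - 5)(μ - 4)(μ + 2), so the eigenvalues are -2, 4, 5.
μ=-2: eigenvector (1, 0, 2).
μ=4: eigenvector (-1, 1, 0).
μ=5: eigenvector (1, -1, 1).
P = [[1, -1, 1], [0, 1, -1], [2, 0, 1]], D = diag(-2, 4, 5), P⁻¹ = [[1, 1, 0], [-2, -1, 1], [-2, -2, 1]].
B³ = P·diag(-8, 64, 125)·P⁻¹ = [[-130, -194, 61], [122, 186, -61], [-266, -266, 125]].
The requested entry is 61.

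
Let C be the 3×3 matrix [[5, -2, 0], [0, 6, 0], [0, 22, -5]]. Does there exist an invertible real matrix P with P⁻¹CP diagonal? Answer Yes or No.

Characteristic polynomial: p(μ) = μ^3 - 6μ^2 - 25μ + 150 = (μ - 6)(μ - 5)(μ + 5).
All 3 eigenvalues are distinct, so C is diagonalizable.

Yes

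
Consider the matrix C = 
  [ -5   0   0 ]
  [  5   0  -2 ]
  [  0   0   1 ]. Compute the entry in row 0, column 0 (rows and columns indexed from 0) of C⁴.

625

Characteristic polynomial: r^3 + 4r^2 - 5r = r(r - 1)(r + 5), so the eigenvalues are -5, 0, 1.
r=-5: eigenvector (1, -1, 0).
r=0: eigenvector (0, 1, 0).
r=1: eigenvector (0, -2, 1).
P = [[1, 0, 0], [-1, 1, -2], [0, 0, 1]], D = diag(-5, 0, 1), P⁻¹ = [[1, 0, 0], [1, 1, 2], [0, 0, 1]].
C⁴ = P·diag(625, 0, 1)·P⁻¹ = [[625, 0, 0], [-625, 0, -2], [0, 0, 1]].
The requested entry is 625.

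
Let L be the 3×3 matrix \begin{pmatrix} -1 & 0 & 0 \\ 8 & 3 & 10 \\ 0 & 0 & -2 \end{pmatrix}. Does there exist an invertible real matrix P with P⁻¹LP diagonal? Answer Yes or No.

Yes

Characteristic polynomial: p(t) = t^3 - 7t - 6 = (t - 3)(t + 1)(t + 2).
All 3 eigenvalues are distinct, so L is diagonalizable.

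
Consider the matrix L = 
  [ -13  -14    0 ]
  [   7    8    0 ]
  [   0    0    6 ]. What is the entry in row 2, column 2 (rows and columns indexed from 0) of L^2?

Characteristic polynomial: s^3 - s^2 - 36s + 36 = (s - 6)(s - 1)(s + 6), so the eigenvalues are -6, 1, 6.
s=-6: eigenvector (2, -1, 0).
s=1: eigenvector (-1, 1, 0).
s=6: eigenvector (0, 0, 1).
P = [[2, -1, 0], [-1, 1, 0], [0, 0, 1]], D = diag(-6, 1, 6), P⁻¹ = [[1, 1, 0], [1, 2, 0], [0, 0, 1]].
L² = P·diag(36, 1, 36)·P⁻¹ = [[71, 70, 0], [-35, -34, 0], [0, 0, 36]].
The requested entry is 36.

36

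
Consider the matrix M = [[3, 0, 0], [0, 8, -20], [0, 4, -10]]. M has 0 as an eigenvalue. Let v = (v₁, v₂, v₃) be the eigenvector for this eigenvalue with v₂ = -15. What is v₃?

-6

M = [[3, 0, 0], [0, 8, -20], [0, 4, -10]].
Solving (M)v = 0 gives the eigenspace spanned by (0, -15, -6).
With v₂ = -15, v = (0, -15, -6), so v₃ = -6.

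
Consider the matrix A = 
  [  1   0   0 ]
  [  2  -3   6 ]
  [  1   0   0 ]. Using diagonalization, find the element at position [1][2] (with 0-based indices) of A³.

54

Characteristic polynomial: r^3 + 2r^2 - 3r = r(r - 1)(r + 3), so the eigenvalues are -3, 0, 1.
r=1: eigenvector (1, 2, 1).
r=-3: eigenvector (0, 1, 0).
r=0: eigenvector (0, 2, 1).
P = [[1, 0, 0], [2, 1, 2], [1, 0, 1]], D = diag(1, -3, 0), P⁻¹ = [[1, 0, 0], [0, 1, -2], [-1, 0, 1]].
A³ = P·diag(1, -27, 0)·P⁻¹ = [[1, 0, 0], [2, -27, 54], [1, 0, 0]].
The requested entry is 54.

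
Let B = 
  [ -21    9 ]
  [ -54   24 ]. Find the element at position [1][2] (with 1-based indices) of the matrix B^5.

8019

Characteristic polynomial: μ^2 - 3μ - 18 = (μ - 6)(μ + 3), so the eigenvalues are -3, 6.
μ=-3: eigenvector (-1, -2).
μ=6: eigenvector (1, 3).
P = [[-1, 1], [-2, 3]], D = diag(-3, 6), P⁻¹ = [[-3, 1], [-2, 1]].
B⁵ = P·diag(-243, 7776)·P⁻¹ = [[-16281, 8019], [-48114, 23814]].
The requested entry is 8019.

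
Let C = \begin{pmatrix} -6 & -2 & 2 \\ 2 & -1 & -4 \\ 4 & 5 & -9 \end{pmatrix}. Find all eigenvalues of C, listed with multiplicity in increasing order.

Characteristic polynomial: p(r) = r^3 + 16r^2 + 85r + 150 = (r + 5)^2(r + 6).
Roots (with multiplicity): -6, -5, -5.

-6, -5, -5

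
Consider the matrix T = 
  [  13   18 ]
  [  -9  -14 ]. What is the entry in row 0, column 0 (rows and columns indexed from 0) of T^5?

5173

Characteristic polynomial: μ^2 + μ - 20 = (μ - 4)(μ + 5), so the eigenvalues are -5, 4.
μ=-5: eigenvector (1, -1).
μ=4: eigenvector (2, -1).
P = [[1, 2], [-1, -1]], D = diag(-5, 4), P⁻¹ = [[-1, -2], [1, 1]].
T⁵ = P·diag(-3125, 1024)·P⁻¹ = [[5173, 8298], [-4149, -7274]].
The requested entry is 5173.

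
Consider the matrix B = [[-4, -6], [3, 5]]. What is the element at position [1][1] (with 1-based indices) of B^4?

Characteristic polynomial: μ^2 - μ - 2 = (μ - 2)(μ + 1), so the eigenvalues are -1, 2.
μ=2: eigenvector (1, -1).
μ=-1: eigenvector (2, -1).
P = [[1, 2], [-1, -1]], D = diag(2, -1), P⁻¹ = [[-1, -2], [1, 1]].
B⁴ = P·diag(16, 1)·P⁻¹ = [[-14, -30], [15, 31]].
The requested entry is -14.

-14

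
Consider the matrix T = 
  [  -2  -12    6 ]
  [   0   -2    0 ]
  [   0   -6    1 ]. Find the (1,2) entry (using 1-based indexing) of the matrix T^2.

Characteristic polynomial: λ^3 + 3λ^2 - 4 = (λ - 1)(λ + 2)^2, so the eigenvalues are -2, -2, 1.
λ=-2: eigenvector (2, 1, 2).
λ=-2: eigenvector (1, 0, 0).
λ=1: eigenvector (2, 0, 1).
P = [[2, 1, 2], [1, 0, 0], [2, 0, 1]], D = diag(-2, -2, 1), P⁻¹ = [[0, 1, 0], [1, 2, -2], [0, -2, 1]].
T² = P·diag(4, 4, 1)·P⁻¹ = [[4, 12, -6], [0, 4, 0], [0, 6, 1]].
The requested entry is 12.

12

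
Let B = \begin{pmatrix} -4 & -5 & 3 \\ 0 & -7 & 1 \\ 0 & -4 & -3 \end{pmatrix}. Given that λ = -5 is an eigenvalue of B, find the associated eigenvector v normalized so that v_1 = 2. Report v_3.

B + 5I = [[1, -5, 3], [0, -2, 1], [0, -4, 2]].
Solving (B + 5I)v = 0 gives the eigenspace spanned by (2, -2, -4).
With v_1 = 2, v = (2, -2, -4), so v_3 = -4.

-4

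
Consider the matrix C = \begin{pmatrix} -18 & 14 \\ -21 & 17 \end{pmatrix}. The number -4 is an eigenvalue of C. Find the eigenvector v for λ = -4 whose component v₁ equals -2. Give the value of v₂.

C + 4I = [[-14, 14], [-21, 21]].
Solving (C + 4I)v = 0 gives the eigenspace spanned by (-2, -2).
With v₁ = -2, v = (-2, -2), so v₂ = -2.

-2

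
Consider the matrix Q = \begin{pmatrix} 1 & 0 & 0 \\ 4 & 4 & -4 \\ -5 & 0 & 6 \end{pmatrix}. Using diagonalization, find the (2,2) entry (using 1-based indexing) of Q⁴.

Characteristic polynomial: t^3 - 11t^2 + 34t - 24 = (t - 6)(t - 4)(t - 1), so the eigenvalues are 1, 4, 6.
t=1: eigenvector (1, 0, 1).
t=6: eigenvector (0, -2, 1).
t=4: eigenvector (0, 1, 0).
P = [[1, 0, 0], [0, -2, 1], [1, 1, 0]], D = diag(1, 6, 4), P⁻¹ = [[1, 0, 0], [-1, 0, 1], [-2, 1, 2]].
Q⁴ = P·diag(1, 1296, 256)·P⁻¹ = [[1, 0, 0], [2080, 256, -2080], [-1295, 0, 1296]].
The requested entry is 256.

256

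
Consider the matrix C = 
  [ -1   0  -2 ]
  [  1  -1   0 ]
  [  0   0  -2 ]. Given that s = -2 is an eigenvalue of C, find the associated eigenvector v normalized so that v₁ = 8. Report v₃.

C + 2I = [[1, 0, -2], [1, 1, 0], [0, 0, 0]].
Solving (C + 2I)v = 0 gives the eigenspace spanned by (8, -8, 4).
With v₁ = 8, v = (8, -8, 4), so v₃ = 4.

4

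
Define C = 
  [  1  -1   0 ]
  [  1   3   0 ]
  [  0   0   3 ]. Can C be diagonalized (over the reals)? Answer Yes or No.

Characteristic polynomial: p(μ) = μ^3 - 7μ^2 + 16μ - 12 = (μ - 3)(μ - 2)^2.
μ = 2 has algebraic multiplicity 2; rank(C − 2I) = 2, so geometric multiplicity = 1.
Geometric multiplicity < algebraic multiplicity, so C is not diagonalizable.

No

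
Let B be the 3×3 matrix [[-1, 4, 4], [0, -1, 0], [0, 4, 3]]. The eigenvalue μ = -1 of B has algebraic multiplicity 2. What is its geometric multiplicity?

2

B + 1I = [[0, 4, 4], [0, 0, 0], [0, 4, 4]].
This matrix has rank 1, so its null space has dimension 3 − 1 = 2.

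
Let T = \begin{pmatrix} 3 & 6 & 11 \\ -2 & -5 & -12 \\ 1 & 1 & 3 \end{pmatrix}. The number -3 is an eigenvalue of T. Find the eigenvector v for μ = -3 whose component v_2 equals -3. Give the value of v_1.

T + 3I = [[6, 6, 11], [-2, -2, -12], [1, 1, 6]].
Solving (T + 3I)v = 0 gives the eigenspace spanned by (3, -3, 0).
With v_2 = -3, v = (3, -3, 0), so v_1 = 3.

3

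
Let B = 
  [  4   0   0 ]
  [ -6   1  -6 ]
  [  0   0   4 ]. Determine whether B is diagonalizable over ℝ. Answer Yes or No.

Characteristic polynomial: p(r) = r^3 - 9r^2 + 24r - 16 = (r - 4)^2(r - 1).
r = 4 has algebraic multiplicity 2; rank(B − 4I) = 1, so geometric multiplicity = 2.
Every eigenvalue has geometric = algebraic multiplicity, so B is diagonalizable.

Yes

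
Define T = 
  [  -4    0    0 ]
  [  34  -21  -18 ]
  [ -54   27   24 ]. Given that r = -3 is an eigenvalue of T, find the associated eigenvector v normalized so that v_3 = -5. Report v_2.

5

T + 3I = [[-1, 0, 0], [34, -18, -18], [-54, 27, 27]].
Solving (T + 3I)v = 0 gives the eigenspace spanned by (0, 5, -5).
With v_3 = -5, v = (0, 5, -5), so v_2 = 5.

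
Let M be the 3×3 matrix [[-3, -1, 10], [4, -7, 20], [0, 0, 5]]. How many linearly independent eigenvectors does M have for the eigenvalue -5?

1

M + 5I = [[2, -1, 10], [4, -2, 20], [0, 0, 10]].
This matrix has rank 2, so its null space has dimension 3 − 2 = 1.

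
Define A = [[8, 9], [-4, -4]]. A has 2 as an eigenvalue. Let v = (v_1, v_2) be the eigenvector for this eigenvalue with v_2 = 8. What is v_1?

A − 2I = [[6, 9], [-4, -6]].
Solving (A − 2I)v = 0 gives the eigenspace spanned by (-12, 8).
With v_2 = 8, v = (-12, 8), so v_1 = -12.

-12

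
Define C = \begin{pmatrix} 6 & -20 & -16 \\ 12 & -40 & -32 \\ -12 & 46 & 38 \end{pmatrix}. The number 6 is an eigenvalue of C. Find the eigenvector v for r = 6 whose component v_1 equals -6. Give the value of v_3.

C − 6I = [[0, -20, -16], [12, -46, -32], [-12, 46, 32]].
Solving (C − 6I)v = 0 gives the eigenspace spanned by (-6, -12, 15).
With v_1 = -6, v = (-6, -12, 15), so v_3 = 15.

15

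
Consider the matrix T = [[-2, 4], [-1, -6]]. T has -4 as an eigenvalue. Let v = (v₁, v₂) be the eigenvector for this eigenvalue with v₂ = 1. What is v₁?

-2

T + 4I = [[2, 4], [-1, -2]].
Solving (T + 4I)v = 0 gives the eigenspace spanned by (-2, 1).
With v₂ = 1, v = (-2, 1), so v₁ = -2.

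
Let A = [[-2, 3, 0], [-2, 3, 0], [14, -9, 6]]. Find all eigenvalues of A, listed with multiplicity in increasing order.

Characteristic polynomial: p(r) = r^3 - 7r^2 + 6r = r(r - 6)(r - 1).
Roots (with multiplicity): 0, 1, 6.

0, 1, 6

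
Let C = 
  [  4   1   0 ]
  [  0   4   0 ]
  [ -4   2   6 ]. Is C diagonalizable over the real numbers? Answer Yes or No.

No

Characteristic polynomial: p(r) = r^3 - 14r^2 + 64r - 96 = (r - 6)(r - 4)^2.
r = 4 has algebraic multiplicity 2; rank(C − 4I) = 2, so geometric multiplicity = 1.
Geometric multiplicity < algebraic multiplicity, so C is not diagonalizable.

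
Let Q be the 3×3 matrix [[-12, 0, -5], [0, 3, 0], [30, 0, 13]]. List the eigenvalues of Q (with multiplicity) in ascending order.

-2, 3, 3

Characteristic polynomial: p(r) = r^3 - 4r^2 - 3r + 18 = (r - 3)^2(r + 2).
Roots (with multiplicity): -2, 3, 3.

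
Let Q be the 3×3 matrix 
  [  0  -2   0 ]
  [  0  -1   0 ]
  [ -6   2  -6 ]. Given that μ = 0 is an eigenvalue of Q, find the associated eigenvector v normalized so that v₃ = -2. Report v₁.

Q = [[0, -2, 0], [0, -1, 0], [-6, 2, -6]].
Solving (Q)v = 0 gives the eigenspace spanned by (2, 0, -2).
With v₃ = -2, v = (2, 0, -2), so v₁ = 2.

2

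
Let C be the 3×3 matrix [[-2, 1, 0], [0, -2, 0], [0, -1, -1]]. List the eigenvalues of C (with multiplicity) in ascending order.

-2, -2, -1

Characteristic polynomial: p(s) = s^3 + 5s^2 + 8s + 4 = (s + 1)(s + 2)^2.
Roots (with multiplicity): -2, -2, -1.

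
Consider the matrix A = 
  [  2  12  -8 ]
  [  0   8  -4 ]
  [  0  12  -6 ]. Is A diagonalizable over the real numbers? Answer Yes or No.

Characteristic polynomial: p(s) = s^3 - 4s^2 + 4s = s(s - 2)^2.
s = 2 has algebraic multiplicity 2; rank(A − 2I) = 1, so geometric multiplicity = 2.
Every eigenvalue has geometric = algebraic multiplicity, so A is diagonalizable.

Yes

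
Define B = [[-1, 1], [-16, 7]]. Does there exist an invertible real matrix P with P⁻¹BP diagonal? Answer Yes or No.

Characteristic polynomial: p(s) = s^2 - 6s + 9 = (s - 3)^2.
s = 3 has algebraic multiplicity 2; rank(B − 3I) = 1, so geometric multiplicity = 1.
Geometric multiplicity < algebraic multiplicity, so B is not diagonalizable.

No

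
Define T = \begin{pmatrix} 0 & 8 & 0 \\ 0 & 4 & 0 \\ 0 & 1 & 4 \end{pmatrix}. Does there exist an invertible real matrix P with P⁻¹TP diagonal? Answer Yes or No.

No

Characteristic polynomial: p(λ) = λ^3 - 8λ^2 + 16λ = λ(λ - 4)^2.
λ = 4 has algebraic multiplicity 2; rank(T − 4I) = 2, so geometric multiplicity = 1.
Geometric multiplicity < algebraic multiplicity, so T is not diagonalizable.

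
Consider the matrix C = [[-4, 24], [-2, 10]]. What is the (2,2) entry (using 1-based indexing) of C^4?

976

Characteristic polynomial: r^2 - 6r + 8 = (r - 4)(r - 2), so the eigenvalues are 2, 4.
r=4: eigenvector (-3, -1).
r=2: eigenvector (4, 1).
P = [[-3, 4], [-1, 1]], D = diag(4, 2), P⁻¹ = [[1, -4], [1, -3]].
C⁴ = P·diag(256, 16)·P⁻¹ = [[-704, 2880], [-240, 976]].
The requested entry is 976.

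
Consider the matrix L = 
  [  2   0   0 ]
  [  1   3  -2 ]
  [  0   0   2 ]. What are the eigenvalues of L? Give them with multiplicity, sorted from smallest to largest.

Characteristic polynomial: p(t) = t^3 - 7t^2 + 16t - 12 = (t - 3)(t - 2)^2.
Roots (with multiplicity): 2, 2, 3.

2, 2, 3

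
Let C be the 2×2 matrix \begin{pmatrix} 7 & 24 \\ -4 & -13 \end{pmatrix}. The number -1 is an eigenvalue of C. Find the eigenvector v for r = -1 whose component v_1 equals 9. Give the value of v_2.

C + 1I = [[8, 24], [-4, -12]].
Solving (C + 1I)v = 0 gives the eigenspace spanned by (9, -3).
With v_1 = 9, v = (9, -3), so v_2 = -3.

-3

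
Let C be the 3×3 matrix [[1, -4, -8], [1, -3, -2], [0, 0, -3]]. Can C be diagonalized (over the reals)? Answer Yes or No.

Characteristic polynomial: p(t) = t^3 + 5t^2 + 7t + 3 = (t + 1)^2(t + 3).
t = -1 has algebraic multiplicity 2; rank(C + 1I) = 2, so geometric multiplicity = 1.
Geometric multiplicity < algebraic multiplicity, so C is not diagonalizable.

No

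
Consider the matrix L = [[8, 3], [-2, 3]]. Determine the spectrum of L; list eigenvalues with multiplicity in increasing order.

5, 6

Characteristic polynomial: p(t) = t^2 - 11t + 30 = (t - 6)(t - 5).
Roots (with multiplicity): 5, 6.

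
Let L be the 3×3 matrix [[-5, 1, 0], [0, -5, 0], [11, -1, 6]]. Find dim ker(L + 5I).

L + 5I = [[0, 1, 0], [0, 0, 0], [11, -1, 11]].
This matrix has rank 2, so its null space has dimension 3 − 2 = 1.

1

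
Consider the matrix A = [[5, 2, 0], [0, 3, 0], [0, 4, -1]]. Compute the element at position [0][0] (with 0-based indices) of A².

25

Characteristic polynomial: μ^3 - 7μ^2 + 7μ + 15 = (μ - 5)(μ - 3)(μ + 1), so the eigenvalues are -1, 3, 5.
μ=5: eigenvector (1, 0, 0).
μ=3: eigenvector (-1, 1, 1).
μ=-1: eigenvector (0, 0, 1).
P = [[1, -1, 0], [0, 1, 0], [0, 1, 1]], D = diag(5, 3, -1), P⁻¹ = [[1, 1, 0], [0, 1, 0], [0, -1, 1]].
A² = P·diag(25, 9, 1)·P⁻¹ = [[25, 16, 0], [0, 9, 0], [0, 8, 1]].
The requested entry is 25.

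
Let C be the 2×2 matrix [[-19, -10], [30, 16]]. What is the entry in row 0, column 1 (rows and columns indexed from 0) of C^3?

Characteristic polynomial: r^2 + 3r - 4 = (r - 1)(r + 4), so the eigenvalues are -4, 1.
r=1: eigenvector (1, -2).
r=-4: eigenvector (2, -3).
P = [[1, 2], [-2, -3]], D = diag(1, -4), P⁻¹ = [[-3, -2], [2, 1]].
C³ = P·diag(1, -64)·P⁻¹ = [[-259, -130], [390, 196]].
The requested entry is -130.

-130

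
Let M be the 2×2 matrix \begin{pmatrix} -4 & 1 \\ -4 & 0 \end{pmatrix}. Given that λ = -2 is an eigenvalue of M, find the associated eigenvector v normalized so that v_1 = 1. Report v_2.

M + 2I = [[-2, 1], [-4, 2]].
Solving (M + 2I)v = 0 gives the eigenspace spanned by (1, 2).
With v_1 = 1, v = (1, 2), so v_2 = 2.

2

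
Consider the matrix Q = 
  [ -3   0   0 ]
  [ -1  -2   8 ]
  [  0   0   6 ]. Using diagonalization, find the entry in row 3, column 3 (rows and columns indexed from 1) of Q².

Characteristic polynomial: μ^3 - μ^2 - 24μ - 36 = (μ - 6)(μ + 2)(μ + 3), so the eigenvalues are -3, -2, 6.
μ=-3: eigenvector (1, 1, 0).
μ=6: eigenvector (0, 1, 1).
μ=-2: eigenvector (0, 1, 0).
P = [[1, 0, 0], [1, 1, 1], [0, 1, 0]], D = diag(-3, 6, -2), P⁻¹ = [[1, 0, 0], [0, 0, 1], [-1, 1, -1]].
Q² = P·diag(9, 36, 4)·P⁻¹ = [[9, 0, 0], [5, 4, 32], [0, 0, 36]].
The requested entry is 36.

36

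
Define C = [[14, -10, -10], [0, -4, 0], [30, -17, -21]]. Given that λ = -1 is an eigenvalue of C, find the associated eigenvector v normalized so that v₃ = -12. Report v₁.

C + 1I = [[15, -10, -10], [0, -3, 0], [30, -17, -20]].
Solving (C + 1I)v = 0 gives the eigenspace spanned by (-8, 0, -12).
With v₃ = -12, v = (-8, 0, -12), so v₁ = -8.

-8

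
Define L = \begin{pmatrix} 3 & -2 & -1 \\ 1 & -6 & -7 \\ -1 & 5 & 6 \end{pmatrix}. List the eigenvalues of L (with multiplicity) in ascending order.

-1, 2, 2

Characteristic polynomial: p(s) = s^3 - 3s^2 + 4 = (s - 2)^2(s + 1).
Roots (with multiplicity): -1, 2, 2.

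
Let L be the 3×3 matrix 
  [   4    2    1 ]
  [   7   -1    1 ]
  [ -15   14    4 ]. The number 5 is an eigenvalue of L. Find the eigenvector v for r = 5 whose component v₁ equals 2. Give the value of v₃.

-2

L − 5I = [[-1, 2, 1], [7, -6, 1], [-15, 14, -1]].
Solving (L − 5I)v = 0 gives the eigenspace spanned by (2, 2, -2).
With v₁ = 2, v = (2, 2, -2), so v₃ = -2.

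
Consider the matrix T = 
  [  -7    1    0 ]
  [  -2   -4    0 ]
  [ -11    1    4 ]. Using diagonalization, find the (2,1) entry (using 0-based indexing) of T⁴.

Characteristic polynomial: r^3 + 7r^2 - 14r - 120 = (r - 4)(r + 5)(r + 6), so the eigenvalues are -6, -5, 4.
r=4: eigenvector (0, 0, -1).
r=-6: eigenvector (-1, -1, -1).
r=-5: eigenvector (1, 2, 1).
P = [[0, -1, 1], [0, -1, 2], [-1, -1, 1]], D = diag(4, -6, -5), P⁻¹ = [[1, 0, -1], [-2, 1, 0], [-1, 1, 0]].
T⁴ = P·diag(256, 1296, 625)·P⁻¹ = [[1967, -671, 0], [1342, -46, 0], [1711, -671, 256]].
The requested entry is -671.

-671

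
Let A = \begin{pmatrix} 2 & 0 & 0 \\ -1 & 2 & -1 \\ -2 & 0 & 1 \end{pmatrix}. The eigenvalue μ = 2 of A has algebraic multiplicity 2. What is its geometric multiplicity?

1

A − 2I = [[0, 0, 0], [-1, 0, -1], [-2, 0, -1]].
This matrix has rank 2, so its null space has dimension 3 − 2 = 1.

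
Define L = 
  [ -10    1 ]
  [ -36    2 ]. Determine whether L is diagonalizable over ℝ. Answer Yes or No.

Characteristic polynomial: p(s) = s^2 + 8s + 16 = (s + 4)^2.
s = -4 has algebraic multiplicity 2; rank(L + 4I) = 1, so geometric multiplicity = 1.
Geometric multiplicity < algebraic multiplicity, so L is not diagonalizable.

No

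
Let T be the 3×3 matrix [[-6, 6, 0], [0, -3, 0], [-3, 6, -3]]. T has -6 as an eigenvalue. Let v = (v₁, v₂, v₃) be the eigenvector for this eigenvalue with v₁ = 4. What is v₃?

T + 6I = [[0, 6, 0], [0, 3, 0], [-3, 6, 3]].
Solving (T + 6I)v = 0 gives the eigenspace spanned by (4, 0, 4).
With v₁ = 4, v = (4, 0, 4), so v₃ = 4.

4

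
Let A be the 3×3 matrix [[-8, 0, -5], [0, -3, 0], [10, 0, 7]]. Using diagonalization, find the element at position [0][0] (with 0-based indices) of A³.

-62

Characteristic polynomial: μ^3 + 4μ^2 - 3μ - 18 = (μ - 2)(μ + 3)^2, so the eigenvalues are -3, -3, 2.
μ=-3: eigenvector (0, 1, 0).
μ=2: eigenvector (1, 0, -2).
μ=-3: eigenvector (1, -1, -1).
P = [[0, 1, 1], [1, 0, -1], [0, -2, -1]], D = diag(-3, 2, -3), P⁻¹ = [[2, 1, 1], [-1, 0, -1], [2, 0, 1]].
A³ = P·diag(-27, 8, -27)·P⁻¹ = [[-62, 0, -35], [0, -27, 0], [70, 0, 43]].
The requested entry is -62.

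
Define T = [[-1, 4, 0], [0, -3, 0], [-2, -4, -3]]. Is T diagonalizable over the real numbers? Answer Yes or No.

Yes

Characteristic polynomial: p(s) = s^3 + 7s^2 + 15s + 9 = (s + 1)(s + 3)^2.
s = -3 has algebraic multiplicity 2; rank(T + 3I) = 1, so geometric multiplicity = 2.
Every eigenvalue has geometric = algebraic multiplicity, so T is diagonalizable.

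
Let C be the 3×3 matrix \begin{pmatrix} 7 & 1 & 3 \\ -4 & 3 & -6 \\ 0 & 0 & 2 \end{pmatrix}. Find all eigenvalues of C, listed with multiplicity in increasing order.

2, 5, 5

Characteristic polynomial: p(r) = r^3 - 12r^2 + 45r - 50 = (r - 5)^2(r - 2).
Roots (with multiplicity): 2, 5, 5.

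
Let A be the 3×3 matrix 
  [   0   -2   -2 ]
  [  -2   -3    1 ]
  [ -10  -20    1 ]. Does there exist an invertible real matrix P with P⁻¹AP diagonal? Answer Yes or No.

Characteristic polynomial: p(λ) = λ^3 + 2λ^2 - 7λ + 4 = (λ - 1)^2(λ + 4).
λ = 1 has algebraic multiplicity 2; rank(A − 1I) = 2, so geometric multiplicity = 1.
Geometric multiplicity < algebraic multiplicity, so A is not diagonalizable.

No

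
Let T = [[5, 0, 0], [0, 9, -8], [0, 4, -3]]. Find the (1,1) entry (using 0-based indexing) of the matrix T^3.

249

Characteristic polynomial: s^3 - 11s^2 + 35s - 25 = (s - 5)^2(s - 1), so the eigenvalues are 1, 5, 5.
s=5: eigenvector (1, 4, 2).
s=5: eigenvector (0, 2, 1).
s=1: eigenvector (0, 1, 1).
P = [[1, 0, 0], [4, 2, 1], [2, 1, 1]], D = diag(5, 5, 1), P⁻¹ = [[1, 0, 0], [-2, 1, -1], [0, -1, 2]].
T³ = P·diag(125, 125, 1)·P⁻¹ = [[125, 0, 0], [0, 249, -248], [0, 124, -123]].
The requested entry is 249.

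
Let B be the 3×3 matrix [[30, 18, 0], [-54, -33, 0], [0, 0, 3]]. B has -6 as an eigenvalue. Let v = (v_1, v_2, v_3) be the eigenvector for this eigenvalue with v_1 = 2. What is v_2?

-4

B + 6I = [[36, 18, 0], [-54, -27, 0], [0, 0, 9]].
Solving (B + 6I)v = 0 gives the eigenspace spanned by (2, -4, 0).
With v_1 = 2, v = (2, -4, 0), so v_2 = -4.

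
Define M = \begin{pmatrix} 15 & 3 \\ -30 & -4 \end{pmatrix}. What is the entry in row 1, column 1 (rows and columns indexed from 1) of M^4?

7335

Characteristic polynomial: λ^2 - 11λ + 30 = (λ - 6)(λ - 5), so the eigenvalues are 5, 6.
λ=6: eigenvector (1, -3).
λ=5: eigenvector (-3, 10).
P = [[1, -3], [-3, 10]], D = diag(6, 5), P⁻¹ = [[10, 3], [3, 1]].
M⁴ = P·diag(1296, 625)·P⁻¹ = [[7335, 2013], [-20130, -5414]].
The requested entry is 7335.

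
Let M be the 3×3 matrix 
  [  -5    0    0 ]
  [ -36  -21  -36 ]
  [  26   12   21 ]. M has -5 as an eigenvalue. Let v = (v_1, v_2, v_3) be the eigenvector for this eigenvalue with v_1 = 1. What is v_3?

M + 5I = [[0, 0, 0], [-36, -16, -36], [26, 12, 26]].
Solving (M + 5I)v = 0 gives the eigenspace spanned by (1, 0, -1).
With v_1 = 1, v = (1, 0, -1), so v_3 = -1.

-1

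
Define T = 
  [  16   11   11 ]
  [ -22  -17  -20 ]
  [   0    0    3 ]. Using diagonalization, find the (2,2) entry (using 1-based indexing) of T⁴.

Characteristic polynomial: s^3 - 2s^2 - 33s + 90 = (s - 5)(s - 3)(s + 6), so the eigenvalues are -6, 3, 5.
s=5: eigenvector (1, -1, 0).
s=3: eigenvector (0, -1, 1).
s=-6: eigenvector (-1, 2, 0).
P = [[1, 0, -1], [-1, -1, 2], [0, 1, 0]], D = diag(5, 3, -6), P⁻¹ = [[2, 1, 1], [0, 0, 1], [1, 1, 1]].
T⁴ = P·diag(625, 81, 1296)·P⁻¹ = [[-46, -671, -671], [1342, 1967, 1886], [0, 0, 81]].
The requested entry is 1967.

1967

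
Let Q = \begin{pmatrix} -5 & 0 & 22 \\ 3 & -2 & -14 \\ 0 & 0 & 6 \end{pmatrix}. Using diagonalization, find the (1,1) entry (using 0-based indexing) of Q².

Characteristic polynomial: r^3 + r^2 - 32r - 60 = (r - 6)(r + 2)(r + 5), so the eigenvalues are -5, -2, 6.
r=-5: eigenvector (-1, 1, 0).
r=-2: eigenvector (0, -1, 0).
r=6: eigenvector (2, -1, 1).
P = [[-1, 0, 2], [1, -1, -1], [0, 0, 1]], D = diag(-5, -2, 6), P⁻¹ = [[-1, 0, 2], [-1, -1, 1], [0, 0, 1]].
Q² = P·diag(25, 4, 36)·P⁻¹ = [[25, 0, 22], [-21, 4, 10], [0, 0, 36]].
The requested entry is 4.

4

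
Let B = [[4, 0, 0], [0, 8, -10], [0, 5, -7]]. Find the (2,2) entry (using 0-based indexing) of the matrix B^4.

Characteristic polynomial: μ^3 - 5μ^2 - 2μ + 24 = (μ - 4)(μ - 3)(μ + 2), so the eigenvalues are -2, 3, 4.
μ=-2: eigenvector (0, 1, 1).
μ=4: eigenvector (1, 0, 0).
μ=3: eigenvector (0, -2, -1).
P = [[0, 1, 0], [1, 0, -2], [1, 0, -1]], D = diag(-2, 4, 3), P⁻¹ = [[0, -1, 2], [1, 0, 0], [0, -1, 1]].
B⁴ = P·diag(16, 256, 81)·P⁻¹ = [[256, 0, 0], [0, 146, -130], [0, 65, -49]].
The requested entry is -49.

-49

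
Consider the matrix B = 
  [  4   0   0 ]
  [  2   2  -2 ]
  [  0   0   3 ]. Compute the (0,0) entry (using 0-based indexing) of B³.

64

Characteristic polynomial: s^3 - 9s^2 + 26s - 24 = (s - 4)(s - 3)(s - 2), so the eigenvalues are 2, 3, 4.
s=4: eigenvector (1, 1, 0).
s=2: eigenvector (0, 1, 0).
s=3: eigenvector (0, -2, 1).
P = [[1, 0, 0], [1, 1, -2], [0, 0, 1]], D = diag(4, 2, 3), P⁻¹ = [[1, 0, 0], [-1, 1, 2], [0, 0, 1]].
B³ = P·diag(64, 8, 27)·P⁻¹ = [[64, 0, 0], [56, 8, -38], [0, 0, 27]].
The requested entry is 64.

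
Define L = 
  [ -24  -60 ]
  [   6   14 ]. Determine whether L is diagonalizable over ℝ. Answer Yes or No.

Characteristic polynomial: p(t) = t^2 + 10t + 24 = (t + 4)(t + 6).
All 2 eigenvalues are distinct, so L is diagonalizable.

Yes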